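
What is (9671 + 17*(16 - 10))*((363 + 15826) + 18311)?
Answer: 337168500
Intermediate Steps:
(9671 + 17*(16 - 10))*((363 + 15826) + 18311) = (9671 + 17*6)*(16189 + 18311) = (9671 + 102)*34500 = 9773*34500 = 337168500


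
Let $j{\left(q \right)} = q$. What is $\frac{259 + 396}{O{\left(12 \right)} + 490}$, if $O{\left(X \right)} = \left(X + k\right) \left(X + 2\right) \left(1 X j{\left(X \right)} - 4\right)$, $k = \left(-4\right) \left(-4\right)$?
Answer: $\frac{131}{11074} \approx 0.01183$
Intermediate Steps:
$k = 16$
$O{\left(X \right)} = \left(-4 + X^{2}\right) \left(2 + X\right) \left(16 + X\right)$ ($O{\left(X \right)} = \left(X + 16\right) \left(X + 2\right) \left(1 X X - 4\right) = \left(16 + X\right) \left(2 + X\right) \left(X X - 4\right) = \left(2 + X\right) \left(16 + X\right) \left(X^{2} - 4\right) = \left(2 + X\right) \left(16 + X\right) \left(-4 + X^{2}\right) = \left(-4 + X^{2}\right) \left(2 + X\right) \left(16 + X\right)$)
$\frac{259 + 396}{O{\left(12 \right)} + 490} = \frac{259 + 396}{\left(-128 + 12^{4} - 864 + 18 \cdot 12^{3} + 28 \cdot 12^{2}\right) + 490} = \frac{655}{\left(-128 + 20736 - 864 + 18 \cdot 1728 + 28 \cdot 144\right) + 490} = \frac{655}{\left(-128 + 20736 - 864 + 31104 + 4032\right) + 490} = \frac{655}{54880 + 490} = \frac{655}{55370} = 655 \cdot \frac{1}{55370} = \frac{131}{11074}$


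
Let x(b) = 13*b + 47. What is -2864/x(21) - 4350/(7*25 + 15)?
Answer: -12101/380 ≈ -31.845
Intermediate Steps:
x(b) = 47 + 13*b
-2864/x(21) - 4350/(7*25 + 15) = -2864/(47 + 13*21) - 4350/(7*25 + 15) = -2864/(47 + 273) - 4350/(175 + 15) = -2864/320 - 4350/190 = -2864*1/320 - 4350*1/190 = -179/20 - 435/19 = -12101/380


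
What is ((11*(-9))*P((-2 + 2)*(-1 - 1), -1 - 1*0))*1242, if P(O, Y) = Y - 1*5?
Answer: 737748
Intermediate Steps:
P(O, Y) = -5 + Y (P(O, Y) = Y - 5 = -5 + Y)
((11*(-9))*P((-2 + 2)*(-1 - 1), -1 - 1*0))*1242 = ((11*(-9))*(-5 + (-1 - 1*0)))*1242 = -99*(-5 + (-1 + 0))*1242 = -99*(-5 - 1)*1242 = -99*(-6)*1242 = 594*1242 = 737748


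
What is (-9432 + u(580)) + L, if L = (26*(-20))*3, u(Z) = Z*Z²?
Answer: 195101008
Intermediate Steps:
u(Z) = Z³
L = -1560 (L = -520*3 = -1560)
(-9432 + u(580)) + L = (-9432 + 580³) - 1560 = (-9432 + 195112000) - 1560 = 195102568 - 1560 = 195101008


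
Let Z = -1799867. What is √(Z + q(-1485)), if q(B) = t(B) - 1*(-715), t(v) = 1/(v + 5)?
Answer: I*√985215635570/740 ≈ 1341.3*I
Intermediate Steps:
t(v) = 1/(5 + v)
q(B) = 715 + 1/(5 + B) (q(B) = 1/(5 + B) - 1*(-715) = 1/(5 + B) + 715 = 715 + 1/(5 + B))
√(Z + q(-1485)) = √(-1799867 + (3576 + 715*(-1485))/(5 - 1485)) = √(-1799867 + (3576 - 1061775)/(-1480)) = √(-1799867 - 1/1480*(-1058199)) = √(-1799867 + 1058199/1480) = √(-2662744961/1480) = I*√985215635570/740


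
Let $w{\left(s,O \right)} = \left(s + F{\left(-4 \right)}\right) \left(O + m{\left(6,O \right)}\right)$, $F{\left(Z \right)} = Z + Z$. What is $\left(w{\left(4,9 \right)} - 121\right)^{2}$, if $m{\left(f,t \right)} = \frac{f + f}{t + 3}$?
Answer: $25921$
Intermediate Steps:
$F{\left(Z \right)} = 2 Z$
$m{\left(f,t \right)} = \frac{2 f}{3 + t}$
$w{\left(s,O \right)} = \left(-8 + s\right) \left(O + \frac{12}{3 + O}\right)$ ($w{\left(s,O \right)} = \left(s + 2 \left(-4\right)\right) \left(O + 2 \cdot 6 \frac{1}{3 + O}\right) = \left(s - 8\right) \left(O + \frac{12}{3 + O}\right) = \left(-8 + s\right) \left(O + \frac{12}{3 + O}\right)$)
$\left(w{\left(4,9 \right)} - 121\right)^{2} = \left(\frac{-96 + 12 \cdot 4 + 9 \left(-8 + 4\right) \left(3 + 9\right)}{3 + 9} - 121\right)^{2} = \left(\frac{-96 + 48 + 9 \left(-4\right) 12}{12} - 121\right)^{2} = \left(\frac{-96 + 48 - 432}{12} - 121\right)^{2} = \left(\frac{1}{12} \left(-480\right) - 121\right)^{2} = \left(-40 - 121\right)^{2} = \left(-161\right)^{2} = 25921$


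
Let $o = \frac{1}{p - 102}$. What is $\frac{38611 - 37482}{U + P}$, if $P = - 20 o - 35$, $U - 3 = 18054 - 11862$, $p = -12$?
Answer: $\frac{64353}{351130} \approx 0.18327$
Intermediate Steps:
$U = 6195$ ($U = 3 + \left(18054 - 11862\right) = 3 + 6192 = 6195$)
$o = - \frac{1}{114}$ ($o = \frac{1}{-12 - 102} = \frac{1}{-114} = - \frac{1}{114} \approx -0.0087719$)
$P = - \frac{1985}{57}$ ($P = \left(-20\right) \left(- \frac{1}{114}\right) - 35 = \frac{10}{57} - 35 = - \frac{1985}{57} \approx -34.825$)
$\frac{38611 - 37482}{U + P} = \frac{38611 - 37482}{6195 - \frac{1985}{57}} = \frac{1129}{\frac{351130}{57}} = 1129 \cdot \frac{57}{351130} = \frac{64353}{351130}$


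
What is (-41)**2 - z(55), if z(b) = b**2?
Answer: -1344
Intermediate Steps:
(-41)**2 - z(55) = (-41)**2 - 1*55**2 = 1681 - 1*3025 = 1681 - 3025 = -1344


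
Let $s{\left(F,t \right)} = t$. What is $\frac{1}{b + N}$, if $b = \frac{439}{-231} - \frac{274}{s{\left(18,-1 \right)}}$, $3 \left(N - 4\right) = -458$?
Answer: $\frac{231}{28513} \approx 0.0081016$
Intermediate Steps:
$N = - \frac{446}{3}$ ($N = 4 + \frac{1}{3} \left(-458\right) = 4 - \frac{458}{3} = - \frac{446}{3} \approx -148.67$)
$b = \frac{62855}{231}$ ($b = \frac{439}{-231} - \frac{274}{-1} = 439 \left(- \frac{1}{231}\right) - -274 = - \frac{439}{231} + 274 = \frac{62855}{231} \approx 272.1$)
$\frac{1}{b + N} = \frac{1}{\frac{62855}{231} - \frac{446}{3}} = \frac{1}{\frac{28513}{231}} = \frac{231}{28513}$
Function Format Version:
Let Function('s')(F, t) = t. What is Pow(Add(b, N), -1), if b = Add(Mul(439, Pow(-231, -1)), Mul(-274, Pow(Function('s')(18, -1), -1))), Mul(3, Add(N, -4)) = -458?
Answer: Rational(231, 28513) ≈ 0.0081016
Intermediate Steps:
N = Rational(-446, 3) (N = Add(4, Mul(Rational(1, 3), -458)) = Add(4, Rational(-458, 3)) = Rational(-446, 3) ≈ -148.67)
b = Rational(62855, 231) (b = Add(Mul(439, Pow(-231, -1)), Mul(-274, Pow(-1, -1))) = Add(Mul(439, Rational(-1, 231)), Mul(-274, -1)) = Add(Rational(-439, 231), 274) = Rational(62855, 231) ≈ 272.10)
Pow(Add(b, N), -1) = Pow(Add(Rational(62855, 231), Rational(-446, 3)), -1) = Pow(Rational(28513, 231), -1) = Rational(231, 28513)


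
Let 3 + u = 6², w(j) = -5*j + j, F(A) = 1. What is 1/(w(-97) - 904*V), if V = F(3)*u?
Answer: -1/29444 ≈ -3.3963e-5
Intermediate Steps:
w(j) = -4*j
u = 33 (u = -3 + 6² = -3 + 36 = 33)
V = 33 (V = 1*33 = 33)
1/(w(-97) - 904*V) = 1/(-4*(-97) - 904*33) = 1/(388 - 29832) = 1/(-29444) = -1/29444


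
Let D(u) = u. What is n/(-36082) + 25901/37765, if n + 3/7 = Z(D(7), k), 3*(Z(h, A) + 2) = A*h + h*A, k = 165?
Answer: 905572547/1362636730 ≈ 0.66457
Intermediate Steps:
Z(h, A) = -2 + 2*A*h/3 (Z(h, A) = -2 + (A*h + h*A)/3 = -2 + (A*h + A*h)/3 = -2 + (2*A*h)/3 = -2 + 2*A*h/3)
n = 5373/7 (n = -3/7 + (-2 + (⅔)*165*7) = -3/7 + (-2 + 770) = -3/7 + 768 = 5373/7 ≈ 767.57)
n/(-36082) + 25901/37765 = (5373/7)/(-36082) + 25901/37765 = (5373/7)*(-1/36082) + 25901*(1/37765) = -5373/252574 + 25901/37765 = 905572547/1362636730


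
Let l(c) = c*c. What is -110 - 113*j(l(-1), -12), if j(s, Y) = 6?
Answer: -788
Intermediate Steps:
l(c) = c²
-110 - 113*j(l(-1), -12) = -110 - 113*6 = -110 - 678 = -788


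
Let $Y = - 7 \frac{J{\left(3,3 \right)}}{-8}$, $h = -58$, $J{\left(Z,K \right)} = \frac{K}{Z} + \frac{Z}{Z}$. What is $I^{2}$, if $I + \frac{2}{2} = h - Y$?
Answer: $\frac{59049}{16} \approx 3690.6$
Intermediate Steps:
$J{\left(Z,K \right)} = 1 + \frac{K}{Z}$ ($J{\left(Z,K \right)} = \frac{K}{Z} + 1 = 1 + \frac{K}{Z}$)
$Y = \frac{7}{4}$ ($Y = - 7 \frac{\frac{1}{3} \left(3 + 3\right)}{-8} = - 7 \cdot \frac{1}{3} \cdot 6 \left(- \frac{1}{8}\right) = - 7 \cdot 2 \left(- \frac{1}{8}\right) = \left(-7\right) \left(- \frac{1}{4}\right) = \frac{7}{4} \approx 1.75$)
$I = - \frac{243}{4}$ ($I = -1 - \frac{239}{4} = - \frac{243}{4} \approx -60.75$)
$I^{2} = \left(- \frac{243}{4}\right)^{2} = \frac{59049}{16}$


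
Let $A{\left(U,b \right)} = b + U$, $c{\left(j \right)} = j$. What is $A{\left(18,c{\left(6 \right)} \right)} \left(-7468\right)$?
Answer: $-179232$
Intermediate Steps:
$A{\left(U,b \right)} = U + b$
$A{\left(18,c{\left(6 \right)} \right)} \left(-7468\right) = \left(18 + 6\right) \left(-7468\right) = 24 \left(-7468\right) = -179232$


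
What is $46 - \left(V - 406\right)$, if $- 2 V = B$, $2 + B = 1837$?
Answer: $\frac{2739}{2} \approx 1369.5$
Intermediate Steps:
$B = 1835$ ($B = -2 + 1837 = 1835$)
$V = - \frac{1835}{2}$ ($V = \left(- \frac{1}{2}\right) 1835 = - \frac{1835}{2} \approx -917.5$)
$46 - \left(V - 406\right) = 46 - \left(- \frac{1835}{2} - 406\right) = 46 - - \frac{2647}{2} = 46 + \frac{2647}{2} = \frac{2739}{2}$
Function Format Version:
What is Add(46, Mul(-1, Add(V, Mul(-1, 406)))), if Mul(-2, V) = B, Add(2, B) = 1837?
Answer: Rational(2739, 2) ≈ 1369.5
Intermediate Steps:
B = 1835 (B = Add(-2, 1837) = 1835)
V = Rational(-1835, 2) (V = Mul(Rational(-1, 2), 1835) = Rational(-1835, 2) ≈ -917.50)
Add(46, Mul(-1, Add(V, Mul(-1, 406)))) = Add(46, Mul(-1, Add(Rational(-1835, 2), Mul(-1, 406)))) = Add(46, Mul(-1, Add(Rational(-1835, 2), -406))) = Add(46, Mul(-1, Rational(-2647, 2))) = Add(46, Rational(2647, 2)) = Rational(2739, 2)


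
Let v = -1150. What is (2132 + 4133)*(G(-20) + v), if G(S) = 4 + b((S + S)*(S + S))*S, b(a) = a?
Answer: -207659690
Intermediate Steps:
G(S) = 4 + 4*S³ (G(S) = 4 + ((S + S)*(S + S))*S = 4 + ((2*S)*(2*S))*S = 4 + (4*S²)*S = 4 + 4*S³)
(2132 + 4133)*(G(-20) + v) = (2132 + 4133)*((4 + 4*(-20)³) - 1150) = 6265*((4 + 4*(-8000)) - 1150) = 6265*((4 - 32000) - 1150) = 6265*(-31996 - 1150) = 6265*(-33146) = -207659690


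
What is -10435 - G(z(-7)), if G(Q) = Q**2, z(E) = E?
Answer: -10484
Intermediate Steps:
-10435 - G(z(-7)) = -10435 - 1*(-7)**2 = -10435 - 1*49 = -10435 - 49 = -10484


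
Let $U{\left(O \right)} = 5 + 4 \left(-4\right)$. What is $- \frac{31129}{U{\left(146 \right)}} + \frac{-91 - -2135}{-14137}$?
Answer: $\frac{440048189}{155507} \approx 2829.8$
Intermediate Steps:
$U{\left(O \right)} = -11$ ($U{\left(O \right)} = 5 - 16 = -11$)
$- \frac{31129}{U{\left(146 \right)}} + \frac{-91 - -2135}{-14137} = - \frac{31129}{-11} + \frac{-91 - -2135}{-14137} = \left(-31129\right) \left(- \frac{1}{11}\right) + \left(-91 + 2135\right) \left(- \frac{1}{14137}\right) = \frac{31129}{11} + 2044 \left(- \frac{1}{14137}\right) = \frac{31129}{11} - \frac{2044}{14137} = \frac{440048189}{155507}$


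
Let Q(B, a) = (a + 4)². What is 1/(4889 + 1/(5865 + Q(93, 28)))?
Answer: 6889/33680322 ≈ 0.00020454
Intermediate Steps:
Q(B, a) = (4 + a)²
1/(4889 + 1/(5865 + Q(93, 28))) = 1/(4889 + 1/(5865 + (4 + 28)²)) = 1/(4889 + 1/(5865 + 32²)) = 1/(4889 + 1/(5865 + 1024)) = 1/(4889 + 1/6889) = 1/(33680322/6889) = 6889/33680322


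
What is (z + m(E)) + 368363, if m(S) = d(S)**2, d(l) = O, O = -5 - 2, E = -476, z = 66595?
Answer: 435007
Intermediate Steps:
O = -7
d(l) = -7
m(S) = 49 (m(S) = (-7)**2 = 49)
(z + m(E)) + 368363 = (66595 + 49) + 368363 = 66644 + 368363 = 435007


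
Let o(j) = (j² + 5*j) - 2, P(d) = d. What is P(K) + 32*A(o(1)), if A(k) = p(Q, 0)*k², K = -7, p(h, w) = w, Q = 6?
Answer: -7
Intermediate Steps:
o(j) = -2 + j² + 5*j
A(k) = 0 (A(k) = 0*k² = 0)
P(K) + 32*A(o(1)) = -7 + 32*0 = -7 + 0 = -7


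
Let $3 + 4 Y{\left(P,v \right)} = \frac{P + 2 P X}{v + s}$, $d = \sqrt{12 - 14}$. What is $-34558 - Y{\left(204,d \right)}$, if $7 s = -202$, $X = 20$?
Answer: $- \frac{55313881}{1604} + \frac{2009 i \sqrt{2}}{802} \approx -34485.0 + 3.5426 i$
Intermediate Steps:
$d = i \sqrt{2}$ ($d = \sqrt{-2} = i \sqrt{2} \approx 1.4142 i$)
$s = - \frac{202}{7}$ ($s = \frac{1}{7} \left(-202\right) = - \frac{202}{7} \approx -28.857$)
$Y{\left(P,v \right)} = - \frac{3}{4} + \frac{41 P}{4 \left(- \frac{202}{7} + v\right)}$ ($Y{\left(P,v \right)} = - \frac{3}{4} + \frac{\left(P + 2 P 20\right) \frac{1}{v - \frac{202}{7}}}{4} = - \frac{3}{4} + \frac{\left(P + 40 P\right) \frac{1}{- \frac{202}{7} + v}}{4} = - \frac{3}{4} + \frac{41 P \frac{1}{- \frac{202}{7} + v}}{4} = - \frac{3}{4} + \frac{41 P}{4 \left(- \frac{202}{7} + v\right)}$)
$-34558 - Y{\left(204,d \right)} = -34558 - \frac{606 - 21 i \sqrt{2} + 287 \cdot 204}{4 \left(-202 + 7 i \sqrt{2}\right)} = -34558 - \frac{606 - 21 i \sqrt{2} + 58548}{4 \left(-202 + 7 i \sqrt{2}\right)} = -34558 - \frac{59154 - 21 i \sqrt{2}}{4 \left(-202 + 7 i \sqrt{2}\right)}$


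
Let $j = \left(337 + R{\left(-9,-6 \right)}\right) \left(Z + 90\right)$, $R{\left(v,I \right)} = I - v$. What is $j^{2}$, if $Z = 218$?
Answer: $10966278400$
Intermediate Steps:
$j = 104720$ ($j = \left(337 - -3\right) \left(218 + 90\right) = \left(337 + \left(-6 + 9\right)\right) 308 = \left(337 + 3\right) 308 = 340 \cdot 308 = 104720$)
$j^{2} = 104720^{2} = 10966278400$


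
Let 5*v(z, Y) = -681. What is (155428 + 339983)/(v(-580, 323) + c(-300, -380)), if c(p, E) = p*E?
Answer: 825685/189773 ≈ 4.3509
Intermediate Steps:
c(p, E) = E*p
v(z, Y) = -681/5 (v(z, Y) = (⅕)*(-681) = -681/5)
(155428 + 339983)/(v(-580, 323) + c(-300, -380)) = (155428 + 339983)/(-681/5 - 380*(-300)) = 495411/(-681/5 + 114000) = 495411/(569319/5) = 495411*(5/569319) = 825685/189773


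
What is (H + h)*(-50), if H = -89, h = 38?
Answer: 2550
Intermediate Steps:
(H + h)*(-50) = (-89 + 38)*(-50) = -51*(-50) = 2550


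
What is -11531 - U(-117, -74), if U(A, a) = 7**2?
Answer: -11580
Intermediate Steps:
U(A, a) = 49
-11531 - U(-117, -74) = -11531 - 1*49 = -11531 - 49 = -11580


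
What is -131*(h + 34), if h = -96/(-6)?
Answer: -6550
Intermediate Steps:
h = 16 (h = -96*(-⅙) = 16)
-131*(h + 34) = -131*(16 + 34) = -131*50 = -6550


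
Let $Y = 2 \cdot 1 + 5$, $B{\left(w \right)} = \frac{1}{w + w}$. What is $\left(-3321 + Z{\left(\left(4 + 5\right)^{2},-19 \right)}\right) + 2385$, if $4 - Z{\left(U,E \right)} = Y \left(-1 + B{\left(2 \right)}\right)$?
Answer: $- \frac{3707}{4} \approx -926.75$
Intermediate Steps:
$B{\left(w \right)} = \frac{1}{2 w}$
$Y = 7$ ($Y = 2 + 5 = 7$)
$Z{\left(U,E \right)} = \frac{37}{4}$ ($Z{\left(U,E \right)} = 4 - 7 \left(-1 + \frac{1}{2 \cdot 2}\right) = 4 - 7 \left(-1 + \frac{1}{2} \cdot \frac{1}{2}\right) = 4 - 7 \left(-1 + \frac{1}{4}\right) = 4 - 7 \left(- \frac{3}{4}\right) = 4 - - \frac{21}{4} = 4 + \frac{21}{4} = \frac{37}{4}$)
$\left(-3321 + Z{\left(\left(4 + 5\right)^{2},-19 \right)}\right) + 2385 = \left(-3321 + \frac{37}{4}\right) + 2385 = - \frac{13247}{4} + 2385 = - \frac{3707}{4}$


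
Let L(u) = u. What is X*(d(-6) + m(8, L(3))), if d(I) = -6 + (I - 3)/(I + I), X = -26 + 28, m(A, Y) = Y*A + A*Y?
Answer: 171/2 ≈ 85.500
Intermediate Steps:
m(A, Y) = 2*A*Y (m(A, Y) = A*Y + A*Y = 2*A*Y)
X = 2
d(I) = -6 + (-3 + I)/(2*I) (d(I) = -6 + (-3 + I)/((2*I)) = -6 + (-3 + I)*(1/(2*I)) = -6 + (-3 + I)/(2*I))
X*(d(-6) + m(8, L(3))) = 2*((½)*(-3 - 11*(-6))/(-6) + 2*8*3) = 2*((½)*(-⅙)*(-3 + 66) + 48) = 2*((½)*(-⅙)*63 + 48) = 2*(-21/4 + 48) = 2*(171/4) = 171/2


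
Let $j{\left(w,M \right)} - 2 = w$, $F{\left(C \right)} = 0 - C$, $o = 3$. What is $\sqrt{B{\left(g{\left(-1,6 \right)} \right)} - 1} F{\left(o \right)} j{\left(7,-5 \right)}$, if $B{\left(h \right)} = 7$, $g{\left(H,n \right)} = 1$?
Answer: $- 27 \sqrt{6} \approx -66.136$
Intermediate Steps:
$F{\left(C \right)} = - C$
$j{\left(w,M \right)} = 2 + w$
$\sqrt{B{\left(g{\left(-1,6 \right)} \right)} - 1} F{\left(o \right)} j{\left(7,-5 \right)} = \sqrt{7 - 1} \left(\left(-1\right) 3\right) \left(2 + 7\right) = \sqrt{6} \left(-3\right) 9 = - 3 \sqrt{6} \cdot 9 = - 27 \sqrt{6}$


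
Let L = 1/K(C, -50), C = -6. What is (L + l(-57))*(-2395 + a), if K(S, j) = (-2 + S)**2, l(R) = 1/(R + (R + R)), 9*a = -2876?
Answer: -2614117/98496 ≈ -26.540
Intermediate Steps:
a = -2876/9 (a = (1/9)*(-2876) = -2876/9 ≈ -319.56)
l(R) = 1/(3*R) (l(R) = 1/(R + 2*R) = 1/(3*R))
L = 1/64 (L = 1/((-2 - 6)**2) = 1/((-8)**2) = 1/64 ≈ 0.015625)
(L + l(-57))*(-2395 + a) = (1/64 + (1/3)/(-57))*(-2395 - 2876/9) = (1/64 + (1/3)*(-1/57))*(-24431/9) = (1/64 - 1/171)*(-24431/9) = (107/10944)*(-24431/9) = -2614117/98496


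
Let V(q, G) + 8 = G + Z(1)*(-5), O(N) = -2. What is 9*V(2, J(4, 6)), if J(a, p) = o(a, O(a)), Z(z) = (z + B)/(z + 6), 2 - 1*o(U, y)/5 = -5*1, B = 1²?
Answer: 1611/7 ≈ 230.14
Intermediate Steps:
B = 1
o(U, y) = 35 (o(U, y) = 10 - (-25) = 10 - 5*(-5) = 10 + 25 = 35)
Z(z) = (1 + z)/(6 + z) (Z(z) = (z + 1)/(z + 6) = (1 + z)/(6 + z))
J(a, p) = 35
V(q, G) = -66/7 + G (V(q, G) = -8 + (G + ((1 + 1)/(6 + 1))*(-5)) = -8 + (G + (2/7)*(-5)) = -8 + (G - 10/7) = -8 + (-10/7 + G) = -66/7 + G)
9*V(2, J(4, 6)) = 9*(-66/7 + 35) = 9*(179/7) = 1611/7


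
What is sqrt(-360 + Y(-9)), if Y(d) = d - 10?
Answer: I*sqrt(379) ≈ 19.468*I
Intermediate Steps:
Y(d) = -10 + d
sqrt(-360 + Y(-9)) = sqrt(-360 + (-10 - 9)) = sqrt(-360 - 19) = sqrt(-379) = I*sqrt(379)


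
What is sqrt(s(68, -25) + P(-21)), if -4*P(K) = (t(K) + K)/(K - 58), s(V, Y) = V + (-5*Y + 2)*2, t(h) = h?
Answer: sqrt(8035090)/158 ≈ 17.941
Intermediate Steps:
s(V, Y) = 4 + V - 10*Y (s(V, Y) = V + (2 - 5*Y)*2 = V + (4 - 10*Y) = 4 + V - 10*Y)
P(K) = -K/(2*(-58 + K)) (P(K) = -(K + K)/(4*(K - 58)) = -2*K/(4*(-58 + K)) = -K/(2*(-58 + K)))
sqrt(s(68, -25) + P(-21)) = sqrt((4 + 68 - 10*(-25)) - 1*(-21)/(-116 + 2*(-21))) = sqrt((4 + 68 + 250) - 1*(-21)/(-116 - 42)) = sqrt(322 - 1*(-21)/(-158)) = sqrt(322 - 1*(-21)*(-1/158)) = sqrt(322 - 21/158) = sqrt(50855/158) = sqrt(8035090)/158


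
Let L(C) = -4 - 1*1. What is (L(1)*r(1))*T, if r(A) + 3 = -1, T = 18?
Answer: 360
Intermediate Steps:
r(A) = -4 (r(A) = -3 - 1 = -4)
L(C) = -5 (L(C) = -4 - 1 = -5)
(L(1)*r(1))*T = -5*(-4)*18 = 20*18 = 360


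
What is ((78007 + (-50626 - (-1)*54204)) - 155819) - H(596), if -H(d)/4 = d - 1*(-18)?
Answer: -71778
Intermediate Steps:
H(d) = -72 - 4*d (H(d) = -4*(d - 1*(-18)) = -4*(d + 18) = -4*(18 + d) = -72 - 4*d)
((78007 + (-50626 - (-1)*54204)) - 155819) - H(596) = ((78007 + (-50626 - (-1)*54204)) - 155819) - (-72 - 4*596) = ((78007 + (-50626 - 1*(-54204))) - 155819) - (-72 - 2384) = ((78007 + (-50626 + 54204)) - 155819) - 1*(-2456) = ((78007 + 3578) - 155819) + 2456 = (81585 - 155819) + 2456 = -74234 + 2456 = -71778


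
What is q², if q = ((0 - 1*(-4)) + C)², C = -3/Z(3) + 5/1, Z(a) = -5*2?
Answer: 74805201/10000 ≈ 7480.5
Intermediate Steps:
Z(a) = -10
C = 53/10 (C = -3/(-10) + 5/1 = -3*(-⅒) + 5*1 = 3/10 + 5 = 53/10 ≈ 5.3000)
q = 8649/100 (q = ((0 - 1*(-4)) + 53/10)² = ((0 + 4) + 53/10)² = (4 + 53/10)² = (93/10)² = 8649/100 ≈ 86.490)
q² = (8649/100)² = 74805201/10000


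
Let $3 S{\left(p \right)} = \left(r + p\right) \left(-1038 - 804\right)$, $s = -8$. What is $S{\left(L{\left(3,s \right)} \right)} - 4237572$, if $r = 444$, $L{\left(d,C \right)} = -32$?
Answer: $-4490540$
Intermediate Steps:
$S{\left(p \right)} = -272616 - 614 p$ ($S{\left(p \right)} = \frac{\left(444 + p\right) \left(-1038 - 804\right)}{3} = \frac{\left(444 + p\right) \left(-1842\right)}{3} = \frac{-817848 - 1842 p}{3} = -272616 - 614 p$)
$S{\left(L{\left(3,s \right)} \right)} - 4237572 = \left(-272616 - -19648\right) - 4237572 = \left(-272616 + 19648\right) - 4237572 = -252968 - 4237572 = -4490540$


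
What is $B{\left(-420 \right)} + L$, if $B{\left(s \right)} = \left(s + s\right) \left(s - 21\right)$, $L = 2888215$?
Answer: $3258655$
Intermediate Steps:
$B{\left(s \right)} = 2 s \left(-21 + s\right)$
$B{\left(-420 \right)} + L = 2 \left(-420\right) \left(-21 - 420\right) + 2888215 = 2 \left(-420\right) \left(-441\right) + 2888215 = 370440 + 2888215 = 3258655$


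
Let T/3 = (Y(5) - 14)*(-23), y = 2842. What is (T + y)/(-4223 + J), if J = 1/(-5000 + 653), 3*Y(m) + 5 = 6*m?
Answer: -14053851/18357382 ≈ -0.76557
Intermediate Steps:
Y(m) = -5/3 + 2*m (Y(m) = -5/3 + (6*m)/3 = -5/3 + 2*m)
J = -1/4347 (J = 1/(-4347) = -1/4347 ≈ -0.00023004)
T = 391 (T = 3*(((-5/3 + 2*5) - 14)*(-23)) = 3*(((-5/3 + 10) - 14)*(-23)) = 3*((25/3 - 14)*(-23)) = 3*(-17/3*(-23)) = 3*(391/3) = 391)
(T + y)/(-4223 + J) = (391 + 2842)/(-4223 - 1/4347) = 3233/(-18357382/4347) = 3233*(-4347/18357382) = -14053851/18357382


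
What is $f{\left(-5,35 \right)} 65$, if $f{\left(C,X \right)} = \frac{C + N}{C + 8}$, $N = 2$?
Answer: $-65$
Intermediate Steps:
$f{\left(C,X \right)} = \frac{2 + C}{8 + C}$ ($f{\left(C,X \right)} = \frac{C + 2}{C + 8} = \frac{2 + C}{8 + C}$)
$f{\left(-5,35 \right)} 65 = \frac{2 - 5}{8 - 5} \cdot 65 = \frac{1}{3} \left(-3\right) 65 = \left(-1\right) 65 = -65$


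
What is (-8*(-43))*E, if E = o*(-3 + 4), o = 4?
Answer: 1376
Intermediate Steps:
E = 4 (E = 4*(-3 + 4) = 4*1 = 4)
(-8*(-43))*E = -8*(-43)*4 = 344*4 = 1376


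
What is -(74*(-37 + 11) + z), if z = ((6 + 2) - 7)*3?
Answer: 1921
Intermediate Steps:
z = 3 (z = (8 - 7)*3 = 1*3 = 3)
-(74*(-37 + 11) + z) = -(74*(-37 + 11) + 3) = -(74*(-26) + 3) = -(-1924 + 3) = -1*(-1921) = 1921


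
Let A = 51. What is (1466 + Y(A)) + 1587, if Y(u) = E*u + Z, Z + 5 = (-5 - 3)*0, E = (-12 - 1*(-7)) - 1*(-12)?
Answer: 3405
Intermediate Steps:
E = 7 (E = (-12 + 7) + 12 = -5 + 12 = 7)
Z = -5 (Z = -5 + (-5 - 3)*0 = -5 - 8*0 = -5 + 0 = -5)
Y(u) = -5 + 7*u (Y(u) = 7*u - 5 = -5 + 7*u)
(1466 + Y(A)) + 1587 = (1466 + (-5 + 7*51)) + 1587 = (1466 + (-5 + 357)) + 1587 = (1466 + 352) + 1587 = 1818 + 1587 = 3405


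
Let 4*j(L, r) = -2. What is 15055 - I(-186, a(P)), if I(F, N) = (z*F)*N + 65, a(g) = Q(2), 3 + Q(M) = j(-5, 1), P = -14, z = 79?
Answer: -36439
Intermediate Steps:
j(L, r) = -½ (j(L, r) = (¼)*(-2) = -½)
Q(M) = -7/2 (Q(M) = -3 - ½ = -7/2)
a(g) = -7/2
I(F, N) = 65 + 79*F*N (I(F, N) = (79*F)*N + 65 = 79*F*N + 65 = 65 + 79*F*N)
15055 - I(-186, a(P)) = 15055 - (65 + 79*(-186)*(-7/2)) = 15055 - (65 + 51429) = 15055 - 1*51494 = 15055 - 51494 = -36439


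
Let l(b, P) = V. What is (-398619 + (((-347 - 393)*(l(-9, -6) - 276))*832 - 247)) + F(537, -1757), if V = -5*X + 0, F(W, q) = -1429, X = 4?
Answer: 181840985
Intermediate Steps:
V = -20 (V = -5*4 + 0 = -20 + 0 = -20)
l(b, P) = -20
(-398619 + (((-347 - 393)*(l(-9, -6) - 276))*832 - 247)) + F(537, -1757) = (-398619 + (((-347 - 393)*(-20 - 276))*832 - 247)) - 1429 = (-398619 + (-740*(-296)*832 - 247)) - 1429 = (-398619 + (219040*832 - 247)) - 1429 = (-398619 + (182241280 - 247)) - 1429 = (-398619 + 182241033) - 1429 = 181842414 - 1429 = 181840985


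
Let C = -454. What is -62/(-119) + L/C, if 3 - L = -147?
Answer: 5149/27013 ≈ 0.19061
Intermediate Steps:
L = 150 (L = 3 - 1*(-147) = 3 + 147 = 150)
-62/(-119) + L/C = -62/(-119) + 150/(-454) = -62*(-1/119) + 150*(-1/454) = 62/119 - 75/227 = 5149/27013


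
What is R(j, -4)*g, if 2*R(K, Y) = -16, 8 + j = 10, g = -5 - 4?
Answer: 72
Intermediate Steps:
g = -9
j = 2 (j = -8 + 10 = 2)
R(K, Y) = -8 (R(K, Y) = (½)*(-16) = -8)
R(j, -4)*g = -8*(-9) = 72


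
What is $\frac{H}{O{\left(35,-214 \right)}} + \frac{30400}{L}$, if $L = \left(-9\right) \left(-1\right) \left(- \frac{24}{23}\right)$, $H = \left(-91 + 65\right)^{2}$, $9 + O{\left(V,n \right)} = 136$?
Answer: $- \frac{11081548}{3429} \approx -3231.7$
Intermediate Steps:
$O{\left(V,n \right)} = 127$ ($O{\left(V,n \right)} = -9 + 136 = 127$)
$H = 676$ ($H = \left(-26\right)^{2} = 676$)
$L = - \frac{216}{23}$ ($L = 9 \left(\left(-24\right) \frac{1}{23}\right) = 9 \left(- \frac{24}{23}\right) = - \frac{216}{23} \approx -9.3913$)
$\frac{H}{O{\left(35,-214 \right)}} + \frac{30400}{L} = \frac{676}{127} + \frac{30400}{- \frac{216}{23}} = 676 \cdot \frac{1}{127} + 30400 \left(- \frac{23}{216}\right) = \frac{676}{127} - \frac{87400}{27} = - \frac{11081548}{3429}$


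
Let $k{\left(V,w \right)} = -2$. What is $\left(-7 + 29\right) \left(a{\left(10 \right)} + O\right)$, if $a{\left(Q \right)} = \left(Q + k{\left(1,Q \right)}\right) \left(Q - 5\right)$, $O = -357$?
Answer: $-6974$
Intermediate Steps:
$a{\left(Q \right)} = \left(-5 + Q\right) \left(-2 + Q\right)$ ($a{\left(Q \right)} = \left(Q - 2\right) \left(Q - 5\right) = \left(-2 + Q\right) \left(-5 + Q\right) = \left(-5 + Q\right) \left(-2 + Q\right)$)
$\left(-7 + 29\right) \left(a{\left(10 \right)} + O\right) = \left(-7 + 29\right) \left(\left(10 + 10^{2} - 70\right) - 357\right) = 22 \left(\left(10 + 100 - 70\right) - 357\right) = 22 \left(40 - 357\right) = 22 \left(-317\right) = -6974$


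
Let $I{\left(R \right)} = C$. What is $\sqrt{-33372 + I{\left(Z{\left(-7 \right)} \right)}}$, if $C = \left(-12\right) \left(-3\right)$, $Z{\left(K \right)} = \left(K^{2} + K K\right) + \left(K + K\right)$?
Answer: $6 i \sqrt{926} \approx 182.58 i$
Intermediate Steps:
$Z{\left(K \right)} = 2 K + 2 K^{2}$ ($Z{\left(K \right)} = \left(K^{2} + K^{2}\right) + 2 K = 2 K^{2} + 2 K = 2 K + 2 K^{2}$)
$C = 36$
$I{\left(R \right)} = 36$
$\sqrt{-33372 + I{\left(Z{\left(-7 \right)} \right)}} = \sqrt{-33372 + 36} = \sqrt{-33336} = 6 i \sqrt{926}$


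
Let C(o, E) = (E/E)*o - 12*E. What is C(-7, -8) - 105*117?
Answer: -12196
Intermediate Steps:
C(o, E) = o - 12*E (C(o, E) = 1*o - 12*E = o - 12*E)
C(-7, -8) - 105*117 = (-7 - 12*(-8)) - 105*117 = (-7 + 96) - 12285 = 89 - 12285 = -12196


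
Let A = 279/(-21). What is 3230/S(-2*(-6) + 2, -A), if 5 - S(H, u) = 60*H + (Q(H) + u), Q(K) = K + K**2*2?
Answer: -2261/878 ≈ -2.5752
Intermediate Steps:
A = -93/7 (A = 279*(-1/21) = -93/7 ≈ -13.286)
Q(K) = K + 2*K**2
S(H, u) = 5 - u - 60*H - H*(1 + 2*H) (S(H, u) = 5 - (60*H + (H*(1 + 2*H) + u)) = 5 - (60*H + (u + H*(1 + 2*H))) = 5 - (u + 60*H + H*(1 + 2*H)) = 5 + (-u - 60*H - H*(1 + 2*H)) = 5 - u - 60*H - H*(1 + 2*H))
3230/S(-2*(-6) + 2, -A) = 3230/(5 - (-1)*(-93)/7 - 61*(-2*(-6) + 2) - 2*(-2*(-6) + 2)**2) = 3230/(5 - 1*93/7 - 61*(12 + 2) - 2*(12 + 2)**2) = 3230/(5 - 93/7 - 61*14 - 2*14**2) = 3230/(5 - 93/7 - 854 - 2*196) = 3230/(5 - 93/7 - 854 - 392) = 3230/(-8780/7) = 3230*(-7/8780) = -2261/878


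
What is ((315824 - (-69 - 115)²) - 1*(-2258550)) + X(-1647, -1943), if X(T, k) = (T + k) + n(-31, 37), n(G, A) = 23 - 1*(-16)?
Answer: 2536967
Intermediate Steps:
n(G, A) = 39 (n(G, A) = 23 + 16 = 39)
X(T, k) = 39 + T + k (X(T, k) = (T + k) + 39 = 39 + T + k)
((315824 - (-69 - 115)²) - 1*(-2258550)) + X(-1647, -1943) = ((315824 - (-69 - 115)²) - 1*(-2258550)) + (39 - 1647 - 1943) = ((315824 - 1*(-184)²) + 2258550) - 3551 = ((315824 - 1*33856) + 2258550) - 3551 = ((315824 - 33856) + 2258550) - 3551 = (281968 + 2258550) - 3551 = 2540518 - 3551 = 2536967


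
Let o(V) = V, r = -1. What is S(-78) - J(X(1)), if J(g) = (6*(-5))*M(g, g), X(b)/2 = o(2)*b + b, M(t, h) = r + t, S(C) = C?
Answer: 72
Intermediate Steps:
M(t, h) = -1 + t
X(b) = 6*b (X(b) = 2*(2*b + b) = 2*(3*b) = 6*b)
J(g) = 30 - 30*g (J(g) = (6*(-5))*(-1 + g) = -30*(-1 + g) = 30 - 30*g)
S(-78) - J(X(1)) = -78 - (30 - 180) = -78 - 1*(-150) = -78 + 150 = 72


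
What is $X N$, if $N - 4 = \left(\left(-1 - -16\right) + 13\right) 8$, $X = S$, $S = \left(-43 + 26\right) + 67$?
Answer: $11400$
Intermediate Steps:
$S = 50$ ($S = -17 + 67 = 50$)
$X = 50$
$N = 228$ ($N = 4 + \left(\left(-1 - -16\right) + 13\right) 8 = 4 + \left(\left(-1 + 16\right) + 13\right) 8 = 4 + \left(15 + 13\right) 8 = 4 + 28 \cdot 8 = 4 + 224 = 228$)
$X N = 50 \cdot 228 = 11400$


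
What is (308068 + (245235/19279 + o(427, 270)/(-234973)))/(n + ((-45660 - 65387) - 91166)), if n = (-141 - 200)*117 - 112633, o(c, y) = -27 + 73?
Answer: -1395619361576577/1607001564356981 ≈ -0.86846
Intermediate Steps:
o(c, y) = 46
n = -152530 (n = -341*117 - 112633 = -39897 - 112633 = -152530)
(308068 + (245235/19279 + o(427, 270)/(-234973)))/(n + ((-45660 - 65387) - 91166)) = (308068 + (245235/19279 + 46/(-234973)))/(-152530 + ((-45660 - 65387) - 91166)) = (308068 + (245235*(1/19279) + 46*(-1/234973)))/(-152530 + (-111047 - 91166)) = (308068 + (245235/19279 - 46/234973))/(-152530 - 202213) = (308068 + 57622716821/4530044467)/(-354743) = (1395619361576577/4530044467)*(-1/354743) = -1395619361576577/1607001564356981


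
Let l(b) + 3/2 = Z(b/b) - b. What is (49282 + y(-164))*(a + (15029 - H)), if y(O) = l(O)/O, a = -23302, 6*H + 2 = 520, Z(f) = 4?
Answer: -202682439857/492 ≈ -4.1196e+8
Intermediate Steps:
H = 259/3 (H = -⅓ + (⅙)*520 = -⅓ + 260/3 = 259/3 ≈ 86.333)
l(b) = 5/2 - b (l(b) = -3/2 + (4 - b) = 5/2 - b)
y(O) = (5/2 - O)/O
(49282 + y(-164))*(a + (15029 - H)) = (49282 + (5/2 - 1*(-164))/(-164))*(-23302 + (15029 - 1*259/3)) = (49282 - (5/2 + 164)/164)*(-23302 + (15029 - 259/3)) = (49282 - 1/164*333/2)*(-23302 + 44828/3) = (49282 - 333/328)*(-25078/3) = (16164163/328)*(-25078/3) = -202682439857/492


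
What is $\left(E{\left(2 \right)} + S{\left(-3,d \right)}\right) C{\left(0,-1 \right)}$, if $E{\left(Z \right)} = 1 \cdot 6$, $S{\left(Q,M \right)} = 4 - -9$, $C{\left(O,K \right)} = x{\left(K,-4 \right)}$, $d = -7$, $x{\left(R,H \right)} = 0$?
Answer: $0$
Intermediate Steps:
$C{\left(O,K \right)} = 0$
$S{\left(Q,M \right)} = 13$ ($S{\left(Q,M \right)} = 4 + 9 = 13$)
$E{\left(Z \right)} = 6$
$\left(E{\left(2 \right)} + S{\left(-3,d \right)}\right) C{\left(0,-1 \right)} = \left(6 + 13\right) 0 = 19 \cdot 0 = 0$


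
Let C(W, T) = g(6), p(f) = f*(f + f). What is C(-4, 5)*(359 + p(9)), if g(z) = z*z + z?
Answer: 21882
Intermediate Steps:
p(f) = 2*f² (p(f) = f*(2*f) = 2*f²)
g(z) = z + z² (g(z) = z² + z = z + z²)
C(W, T) = 42 (C(W, T) = 6*(1 + 6) = 6*7 = 42)
C(-4, 5)*(359 + p(9)) = 42*(359 + 2*9²) = 42*(359 + 2*81) = 42*(359 + 162) = 42*521 = 21882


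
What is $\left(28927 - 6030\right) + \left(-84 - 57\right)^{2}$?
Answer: $42778$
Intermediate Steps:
$\left(28927 - 6030\right) + \left(-84 - 57\right)^{2} = 22897 + \left(-141\right)^{2} = 22897 + 19881 = 42778$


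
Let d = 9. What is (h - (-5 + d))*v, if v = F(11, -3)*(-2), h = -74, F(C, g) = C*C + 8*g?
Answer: 15132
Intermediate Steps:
F(C, g) = C**2 + 8*g
v = -194 (v = (11**2 + 8*(-3))*(-2) = (121 - 24)*(-2) = 97*(-2) = -194)
(h - (-5 + d))*v = (-74 - (-5 + 9))*(-194) = (-74 - 1*4)*(-194) = (-74 - 4)*(-194) = -78*(-194) = 15132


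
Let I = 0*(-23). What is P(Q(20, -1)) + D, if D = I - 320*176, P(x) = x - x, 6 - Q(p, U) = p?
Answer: -56320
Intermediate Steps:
Q(p, U) = 6 - p
P(x) = 0
I = 0
D = -56320 (D = 0 - 320*176 = 0 - 56320 = -56320)
P(Q(20, -1)) + D = 0 - 56320 = -56320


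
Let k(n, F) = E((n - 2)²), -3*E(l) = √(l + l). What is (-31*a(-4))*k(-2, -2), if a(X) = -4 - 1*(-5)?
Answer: 124*√2/3 ≈ 58.454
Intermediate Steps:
E(l) = -√2*√l/3 (E(l) = -√(l + l)/3 = -√2*√l/3)
k(n, F) = -√2*√((-2 + n)²)/3 (k(n, F) = -√2*√((n - 2)²)/3 = -√2*√((-2 + n)²)/3)
a(X) = 1 (a(X) = -4 + 5 = 1)
(-31*a(-4))*k(-2, -2) = (-31*1)*(-√2*√((-2 - 2)²)/3) = -(-31)*√2*√((-4)²)/3 = -(-31)*√2*√16/3 = -(-31)*√2*4/3 = -(-124)*√2/3 = 124*√2/3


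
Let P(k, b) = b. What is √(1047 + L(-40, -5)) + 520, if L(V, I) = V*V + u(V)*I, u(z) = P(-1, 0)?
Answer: 520 + √2647 ≈ 571.45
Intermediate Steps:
u(z) = 0
L(V, I) = V² (L(V, I) = V*V + 0*I = V² + 0 = V²)
√(1047 + L(-40, -5)) + 520 = √(1047 + (-40)²) + 520 = √(1047 + 1600) + 520 = √2647 + 520 = 520 + √2647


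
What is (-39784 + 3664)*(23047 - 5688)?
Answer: -627007080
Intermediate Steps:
(-39784 + 3664)*(23047 - 5688) = -36120*17359 = -627007080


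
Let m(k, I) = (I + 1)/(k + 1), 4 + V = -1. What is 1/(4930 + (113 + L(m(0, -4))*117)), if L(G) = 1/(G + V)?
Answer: 8/40227 ≈ 0.00019887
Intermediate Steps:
V = -5 (V = -4 - 1 = -5)
m(k, I) = (1 + I)/(1 + k)
L(G) = 1/(-5 + G) (L(G) = 1/(G - 5) = 1/(-5 + G))
1/(4930 + (113 + L(m(0, -4))*117)) = 1/(4930 + (113 + 117/(-5 + (1 - 4)/(1 + 0)))) = 1/(4930 + (113 + 117/(-5 - 3/1))) = 1/(4930 + (113 + 117/(-5 + 1*(-3)))) = 1/(4930 + (113 + 117/(-5 - 3))) = 1/(4930 + (113 + 117/(-8))) = 1/(4930 + (113 - ⅛*117)) = 1/(4930 + (113 - 117/8)) = 1/(4930 + 787/8) = 1/(40227/8) = 8/40227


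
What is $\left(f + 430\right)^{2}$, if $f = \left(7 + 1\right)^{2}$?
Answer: $244036$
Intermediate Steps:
$f = 64$ ($f = 8^{2} = 64$)
$\left(f + 430\right)^{2} = \left(64 + 430\right)^{2} = 494^{2} = 244036$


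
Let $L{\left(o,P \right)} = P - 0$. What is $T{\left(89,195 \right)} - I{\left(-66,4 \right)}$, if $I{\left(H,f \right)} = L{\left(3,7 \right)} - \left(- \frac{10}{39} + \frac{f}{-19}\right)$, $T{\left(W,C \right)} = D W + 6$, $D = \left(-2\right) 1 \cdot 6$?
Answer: $- \frac{792475}{741} \approx -1069.5$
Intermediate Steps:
$L{\left(o,P \right)} = P$ ($L{\left(o,P \right)} = P + 0 = P$)
$D = -12$ ($D = \left(-2\right) 6 = -12$)
$T{\left(W,C \right)} = 6 - 12 W$ ($T{\left(W,C \right)} = - 12 W + 6 = 6 - 12 W$)
$I{\left(H,f \right)} = \frac{283}{39} + \frac{f}{19}$ ($I{\left(H,f \right)} = 7 - \left(- \frac{10}{39} + \frac{f}{-19}\right) = 7 - \left(\left(-10\right) \frac{1}{39} + f \left(- \frac{1}{19}\right)\right) = 7 - \left(- \frac{10}{39} - \frac{f}{19}\right) = 7 + \left(\frac{10}{39} + \frac{f}{19}\right) = \frac{283}{39} + \frac{f}{19}$)
$T{\left(89,195 \right)} - I{\left(-66,4 \right)} = \left(6 - 1068\right) - \left(\frac{283}{39} + \frac{1}{19} \cdot 4\right) = \left(6 - 1068\right) - \left(\frac{283}{39} + \frac{4}{19}\right) = -1062 - \frac{5533}{741} = - \frac{792475}{741}$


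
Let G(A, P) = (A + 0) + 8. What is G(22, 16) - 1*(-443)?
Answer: 473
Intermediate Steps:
G(A, P) = 8 + A (G(A, P) = A + 8 = 8 + A)
G(22, 16) - 1*(-443) = (8 + 22) - 1*(-443) = 30 + 443 = 473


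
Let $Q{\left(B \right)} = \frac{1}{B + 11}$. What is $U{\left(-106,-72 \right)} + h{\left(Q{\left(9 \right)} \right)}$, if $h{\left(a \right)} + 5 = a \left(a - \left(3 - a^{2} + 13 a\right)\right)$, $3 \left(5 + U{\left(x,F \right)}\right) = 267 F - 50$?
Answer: $- \frac{154436317}{24000} \approx -6434.8$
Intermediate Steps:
$U{\left(x,F \right)} = - \frac{65}{3} + 89 F$ ($U{\left(x,F \right)} = -5 + \frac{267 F - 50}{3} = -5 + \frac{-50 + 267 F}{3} = -5 + \left(- \frac{50}{3} + 89 F\right) = - \frac{65}{3} + 89 F$)
$Q{\left(B \right)} = \frac{1}{11 + B}$
$h{\left(a \right)} = -5 + a \left(-3 + a^{2} - 12 a\right)$ ($h{\left(a \right)} = -5 + a \left(a - \left(3 - a^{2} + 13 a\right)\right) = -5 + a \left(-3 + a^{2} - 12 a\right)$)
$U{\left(-106,-72 \right)} + h{\left(Q{\left(9 \right)} \right)} = \left(- \frac{65}{3} + 89 \left(-72\right)\right) - \left(5 - \frac{1}{\left(11 + 9\right)^{3}} + \frac{3}{11 + 9} + \frac{12}{\left(11 + 9\right)^{2}}\right) = \left(- \frac{65}{3} - 6408\right) - \left(5 - \frac{1}{8000} + \frac{3}{20} + \frac{3}{100}\right) = - \frac{19289}{3} - \left(\frac{103}{20} - \frac{1}{8000} + \frac{3}{100}\right) = - \frac{19289}{3} - \frac{41439}{8000} = - \frac{154436317}{24000}$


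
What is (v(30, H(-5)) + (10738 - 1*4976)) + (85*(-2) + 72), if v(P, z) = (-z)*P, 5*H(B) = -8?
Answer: 5712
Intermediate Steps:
H(B) = -8/5 (H(B) = (1/5)*(-8) = -8/5)
v(P, z) = -P*z
(v(30, H(-5)) + (10738 - 1*4976)) + (85*(-2) + 72) = (-1*30*(-8/5) + (10738 - 1*4976)) + (85*(-2) + 72) = (48 + (10738 - 4976)) + (-170 + 72) = (48 + 5762) - 98 = 5810 - 98 = 5712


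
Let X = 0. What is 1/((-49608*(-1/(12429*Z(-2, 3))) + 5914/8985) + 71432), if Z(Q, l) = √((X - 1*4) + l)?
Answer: 5499083777361558945/392814173152489941587858 + 153631071319050*I/196407086576244970793929 ≈ 1.3999e-5 + 7.8221e-10*I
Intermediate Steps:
Z(Q, l) = √(-4 + l) (Z(Q, l) = √((0 - 1*4) + l) = √((0 - 4) + l) = √(-4 + l))
1/((-49608*(-1/(12429*Z(-2, 3))) + 5914/8985) + 71432) = 1/((-49608*(-1/(12429*√(-4 + 3))) + 5914/8985) + 71432) = 1/((-49608*I/12429 + 5914*(1/8985)) + 71432) = 1/((-49608*I/12429 + 5914/8985) + 71432) = 1/((-5512*I/1381 + 5914/8985) + 71432) = 1/((5914/8985 - 5512*I/1381) + 71432) = 1/(641822434/8985 - 5512*I/1381) = 153965536641225*(641822434/8985 + 5512*I/1381)/785628346304979883175716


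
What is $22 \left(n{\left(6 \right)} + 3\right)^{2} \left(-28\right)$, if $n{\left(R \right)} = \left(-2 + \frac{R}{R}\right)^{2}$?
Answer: $-9856$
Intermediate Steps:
$n{\left(R \right)} = 1$ ($n{\left(R \right)} = \left(-2 + 1\right)^{2} = \left(-1\right)^{2} = 1$)
$22 \left(n{\left(6 \right)} + 3\right)^{2} \left(-28\right) = 22 \left(1 + 3\right)^{2} \left(-28\right) = 22 \cdot 4^{2} \left(-28\right) = 22 \cdot 16 \left(-28\right) = 352 \left(-28\right) = -9856$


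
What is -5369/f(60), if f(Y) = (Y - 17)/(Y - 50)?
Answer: -53690/43 ≈ -1248.6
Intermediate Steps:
f(Y) = (-17 + Y)/(-50 + Y)
-5369/f(60) = -5369*(-50 + 60)/(-17 + 60) = -5369/(43/10) = -5369/((⅒)*43) = -5369/43/10 = -5369*10/43 = -53690/43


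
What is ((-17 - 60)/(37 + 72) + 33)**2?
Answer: 12390400/11881 ≈ 1042.9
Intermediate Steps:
((-17 - 60)/(37 + 72) + 33)**2 = (-77/109 + 33)**2 = (3520/109)**2 = 12390400/11881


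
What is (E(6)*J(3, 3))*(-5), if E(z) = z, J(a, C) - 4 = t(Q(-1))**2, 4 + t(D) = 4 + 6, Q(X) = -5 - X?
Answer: -1200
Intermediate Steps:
t(D) = 6 (t(D) = -4 + (4 + 6) = -4 + 10 = 6)
J(a, C) = 40 (J(a, C) = 4 + 6**2 = 4 + 36 = 40)
(E(6)*J(3, 3))*(-5) = (6*40)*(-5) = 240*(-5) = -1200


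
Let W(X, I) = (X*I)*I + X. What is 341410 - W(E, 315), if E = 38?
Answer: -3429178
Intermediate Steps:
W(X, I) = X + X*I² (W(X, I) = (I*X)*I + X = X*I² + X = X + X*I²)
341410 - W(E, 315) = 341410 - 38*(1 + 315²) = 341410 - 38*(1 + 99225) = 341410 - 38*99226 = 341410 - 1*3770588 = 341410 - 3770588 = -3429178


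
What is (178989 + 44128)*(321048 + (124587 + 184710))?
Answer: 140640685365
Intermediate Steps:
(178989 + 44128)*(321048 + (124587 + 184710)) = 223117*(321048 + 309297) = 223117*630345 = 140640685365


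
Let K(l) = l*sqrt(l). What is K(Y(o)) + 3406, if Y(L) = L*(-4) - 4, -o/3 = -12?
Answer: 3406 - 296*I*sqrt(37) ≈ 3406.0 - 1800.5*I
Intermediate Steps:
o = 36 (o = -3*(-12) = 36)
Y(L) = -4 - 4*L (Y(L) = -4*L - 4 = -4 - 4*L)
K(l) = l**(3/2)
K(Y(o)) + 3406 = (-4 - 4*36)**(3/2) + 3406 = (-4 - 144)**(3/2) + 3406 = (-148)**(3/2) + 3406 = -296*I*sqrt(37) + 3406 = 3406 - 296*I*sqrt(37)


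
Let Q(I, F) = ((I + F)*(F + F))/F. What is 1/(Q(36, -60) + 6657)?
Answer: 1/6609 ≈ 0.00015131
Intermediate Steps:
Q(I, F) = 2*F + 2*I (Q(I, F) = ((F + I)*(2*F))/F = (2*F*(F + I))/F = 2*F + 2*I)
1/(Q(36, -60) + 6657) = 1/((2*(-60) + 2*36) + 6657) = 1/((-120 + 72) + 6657) = 1/(-48 + 6657) = 1/6609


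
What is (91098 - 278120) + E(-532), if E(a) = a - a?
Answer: -187022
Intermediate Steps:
E(a) = 0
(91098 - 278120) + E(-532) = (91098 - 278120) + 0 = -187022 + 0 = -187022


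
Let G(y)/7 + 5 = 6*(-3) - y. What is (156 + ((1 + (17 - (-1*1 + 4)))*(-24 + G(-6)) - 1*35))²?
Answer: 4096576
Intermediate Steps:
G(y) = -161 - 7*y (G(y) = -35 + 7*(6*(-3) - y) = -35 + 7*(-18 - y) = -35 + (-126 - 7*y) = -161 - 7*y)
(156 + ((1 + (17 - (-1*1 + 4)))*(-24 + G(-6)) - 1*35))² = (156 + ((1 + (17 - (-1*1 + 4)))*(-24 + (-161 - 7*(-6))) - 1*35))² = (156 + ((1 + (17 - (-1 + 4)))*(-24 + (-161 + 42)) - 35))² = (156 + ((1 + (17 - 1*3))*(-24 - 119) - 35))² = (156 + ((1 + (17 - 3))*(-143) - 35))² = (156 + ((1 + 14)*(-143) - 35))² = (156 + (15*(-143) - 35))² = (156 + (-2145 - 35))² = (156 - 2180)² = (-2024)² = 4096576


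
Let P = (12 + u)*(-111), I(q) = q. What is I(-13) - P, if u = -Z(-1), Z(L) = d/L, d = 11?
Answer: 2540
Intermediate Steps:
Z(L) = 11/L
u = 11 (u = -11/(-1) = -11*(-1) = -1*(-11) = 11)
P = -2553 (P = (12 + 11)*(-111) = 23*(-111) = -2553)
I(-13) - P = -13 - 1*(-2553) = -13 + 2553 = 2540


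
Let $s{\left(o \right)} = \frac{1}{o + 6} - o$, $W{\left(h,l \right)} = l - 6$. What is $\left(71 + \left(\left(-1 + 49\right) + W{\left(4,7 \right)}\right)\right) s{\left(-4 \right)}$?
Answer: $540$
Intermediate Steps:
$W{\left(h,l \right)} = -6 + l$ ($W{\left(h,l \right)} = l - 6 = -6 + l$)
$s{\left(o \right)} = \frac{1}{6 + o} - o$
$\left(71 + \left(\left(-1 + 49\right) + W{\left(4,7 \right)}\right)\right) s{\left(-4 \right)} = \left(71 + \left(\left(-1 + 49\right) + \left(-6 + 7\right)\right)\right) \frac{1 - \left(-4\right)^{2} - -24}{6 - 4} = \left(71 + \left(48 + 1\right)\right) \frac{1 - 16 + 24}{2} = \left(71 + 49\right) \frac{1 - 16 + 24}{2} = 120 \cdot \frac{1}{2} \cdot 9 = 120 \cdot \frac{9}{2} = 540$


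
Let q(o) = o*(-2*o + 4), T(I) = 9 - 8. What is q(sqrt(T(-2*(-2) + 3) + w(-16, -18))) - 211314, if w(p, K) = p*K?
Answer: -211824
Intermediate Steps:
T(I) = 1
w(p, K) = K*p
q(o) = o*(4 - 2*o)
q(sqrt(T(-2*(-2) + 3) + w(-16, -18))) - 211314 = 2*sqrt(1 - 18*(-16))*(2 - sqrt(1 - 18*(-16))) - 211314 = 2*sqrt(1 + 288)*(2 - sqrt(1 + 288)) - 211314 = 2*sqrt(289)*(2 - sqrt(289)) - 211314 = 2*17*(2 - 1*17) - 211314 = 2*17*(2 - 17) - 211314 = 2*17*(-15) - 211314 = -510 - 211314 = -211824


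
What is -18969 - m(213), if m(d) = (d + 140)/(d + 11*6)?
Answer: -5292704/279 ≈ -18970.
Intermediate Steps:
m(d) = (140 + d)/(66 + d) (m(d) = (140 + d)/(d + 66) = (140 + d)/(66 + d))
-18969 - m(213) = -18969 - (140 + 213)/(66 + 213) = -18969 - 353/279 = -5292704/279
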